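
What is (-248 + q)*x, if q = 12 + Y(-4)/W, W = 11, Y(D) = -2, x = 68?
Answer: -176664/11 ≈ -16060.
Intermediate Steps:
q = 130/11 (q = 12 - 2/11 = 130/11 ≈ 11.818)
(-248 + q)*x = (-248 + 130/11)*68 = -2598/11*68 = -176664/11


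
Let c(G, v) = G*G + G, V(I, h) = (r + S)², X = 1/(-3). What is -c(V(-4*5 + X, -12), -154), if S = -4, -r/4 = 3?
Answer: -65792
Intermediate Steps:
r = -12 (r = -4*3 = -12)
X = -⅓ (X = 1*(-⅓) = -⅓ ≈ -0.33333)
V(I, h) = 256 (V(I, h) = (-12 - 4)² = (-16)² = 256)
c(G, v) = G + G² (c(G, v) = G² + G = G + G²)
-c(V(-4*5 + X, -12), -154) = -256*(1 + 256) = -256*257 = -1*65792 = -65792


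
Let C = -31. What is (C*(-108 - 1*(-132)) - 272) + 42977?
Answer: 41961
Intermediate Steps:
(C*(-108 - 1*(-132)) - 272) + 42977 = (-31*(-108 - 1*(-132)) - 272) + 42977 = (-31*(-108 + 132) - 272) + 42977 = (-31*24 - 272) + 42977 = (-744 - 272) + 42977 = -1016 + 42977 = 41961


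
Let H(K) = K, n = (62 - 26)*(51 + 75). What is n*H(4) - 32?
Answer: 18112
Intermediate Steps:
n = 4536 (n = 36*126 = 4536)
n*H(4) - 32 = 4536*4 - 32 = 18144 - 32 = 18112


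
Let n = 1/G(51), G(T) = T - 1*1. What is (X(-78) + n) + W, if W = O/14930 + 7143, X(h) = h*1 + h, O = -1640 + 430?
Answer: 521574993/74650 ≈ 6986.9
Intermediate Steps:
G(T) = -1 + T (G(T) = T - 1 = -1 + T)
O = -1210
X(h) = 2*h (X(h) = h + h = 2*h)
n = 1/50 (n = 1/(-1 + 51) = 1/50 ≈ 0.020000)
W = 10664378/1493 (W = -1210/14930 + 7143 = -1210*1/14930 + 7143 = -121/1493 + 7143 = 10664378/1493 ≈ 7142.9)
(X(-78) + n) + W = (2*(-78) + 1/50) + 10664378/1493 = (-156 + 1/50) + 10664378/1493 = -7799/50 + 10664378/1493 = 521574993/74650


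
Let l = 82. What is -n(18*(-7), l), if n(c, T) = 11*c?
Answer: 1386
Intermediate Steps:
-n(18*(-7), l) = -11*18*(-7) = -11*(-126) = -1*(-1386) = 1386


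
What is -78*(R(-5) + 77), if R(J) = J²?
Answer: -7956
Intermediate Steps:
-78*(R(-5) + 77) = -78*((-5)² + 77) = -78*(25 + 77) = -78*102 = -7956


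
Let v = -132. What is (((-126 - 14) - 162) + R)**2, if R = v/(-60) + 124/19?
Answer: 776235321/9025 ≈ 86010.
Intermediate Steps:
R = 829/95 (R = -132/(-60) + 124/19 = -132*(-1/60) + 124*(1/19) = 11/5 + 124/19 = 829/95 ≈ 8.7263)
(((-126 - 14) - 162) + R)**2 = (((-126 - 14) - 162) + 829/95)**2 = ((-140 - 162) + 829/95)**2 = (-302 + 829/95)**2 = (-27861/95)**2 = 776235321/9025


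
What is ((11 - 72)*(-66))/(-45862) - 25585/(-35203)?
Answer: 73689428/115319999 ≈ 0.63900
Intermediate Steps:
((11 - 72)*(-66))/(-45862) - 25585/(-35203) = -61*(-66)*(-1/45862) - 25585*(-1/35203) = 4026*(-1/45862) + 3655/5029 = -2013/22931 + 3655/5029 = 73689428/115319999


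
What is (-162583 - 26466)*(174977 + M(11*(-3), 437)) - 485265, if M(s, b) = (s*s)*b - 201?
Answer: -123008809046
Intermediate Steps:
M(s, b) = -201 + b*s**2 (M(s, b) = s**2*b - 201 = b*s**2 - 201 = -201 + b*s**2)
(-162583 - 26466)*(174977 + M(11*(-3), 437)) - 485265 = (-162583 - 26466)*(174977 + (-201 + 437*(11*(-3))**2)) - 485265 = -189049*(174977 + (-201 + 437*(-33)**2)) - 485265 = -189049*(174977 + (-201 + 437*1089)) - 485265 = -189049*(174977 + (-201 + 475893)) - 485265 = -189049*(174977 + 475692) - 485265 = -189049*650669 - 485265 = -123008323781 - 485265 = -123008809046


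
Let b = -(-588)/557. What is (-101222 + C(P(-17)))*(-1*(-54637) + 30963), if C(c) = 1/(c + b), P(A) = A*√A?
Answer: -13210046047914289600/1524599081 + 451474344800*I*√17/1524599081 ≈ -8.6646e+9 + 1221.0*I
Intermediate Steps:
b = 588/557 (b = -(-588)/557 = -1*(-588/557) = 588/557 ≈ 1.0557)
P(A) = A^(3/2)
C(c) = 1/(588/557 + c) (C(c) = 1/(c + 588/557) = 1/(588/557 + c))
(-101222 + C(P(-17)))*(-1*(-54637) + 30963) = (-101222 + 557/(588 + 557*(-17)^(3/2)))*(-1*(-54637) + 30963) = (-101222 + 557/(588 + 557*(-17*I*√17)))*(54637 + 30963) = (-101222 + 557/(588 - 9469*I*√17))*85600 = -8664603200 + 47679200/(588 - 9469*I*√17)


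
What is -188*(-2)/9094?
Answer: 188/4547 ≈ 0.041346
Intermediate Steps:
-188*(-2)/9094 = 376*(1/9094) = 188/4547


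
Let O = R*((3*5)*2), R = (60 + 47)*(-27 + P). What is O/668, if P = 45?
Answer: 14445/167 ≈ 86.497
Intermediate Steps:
R = 1926 (R = (60 + 47)*(-27 + 45) = 107*18 = 1926)
O = 57780 (O = 1926*((3*5)*2) = 1926*(15*2) = 1926*30 = 57780)
O/668 = 57780/668 = 57780*(1/668) = 14445/167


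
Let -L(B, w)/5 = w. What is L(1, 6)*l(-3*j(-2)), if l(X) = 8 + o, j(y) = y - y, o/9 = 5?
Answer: -1590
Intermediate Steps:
o = 45 (o = 9*5 = 45)
j(y) = 0
L(B, w) = -5*w
l(X) = 53 (l(X) = 8 + 45 = 53)
L(1, 6)*l(-3*j(-2)) = -5*6*53 = -30*53 = -1590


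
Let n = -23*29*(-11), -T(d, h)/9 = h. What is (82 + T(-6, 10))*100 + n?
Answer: 6537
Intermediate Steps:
T(d, h) = -9*h
n = 7337 (n = -667*(-11) = 7337)
(82 + T(-6, 10))*100 + n = (82 - 9*10)*100 + 7337 = (82 - 90)*100 + 7337 = -8*100 + 7337 = -800 + 7337 = 6537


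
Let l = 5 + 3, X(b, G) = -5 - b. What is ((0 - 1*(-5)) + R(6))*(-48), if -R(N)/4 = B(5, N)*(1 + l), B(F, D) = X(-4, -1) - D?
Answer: -12336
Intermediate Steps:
B(F, D) = -1 - D (B(F, D) = (-5 - 1*(-4)) - D = (-5 + 4) - D = -1 - D)
l = 8
R(N) = 36 + 36*N (R(N) = -4*(-1 - N)*(1 + 8) = -4*(-1 - N)*9 = -4*(-9 - 9*N) = 36 + 36*N)
((0 - 1*(-5)) + R(6))*(-48) = ((0 - 1*(-5)) + (36 + 36*6))*(-48) = ((0 + 5) + (36 + 216))*(-48) = (5 + 252)*(-48) = 257*(-48) = -12336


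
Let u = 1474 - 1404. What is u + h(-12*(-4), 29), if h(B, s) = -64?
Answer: 6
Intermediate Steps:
u = 70
u + h(-12*(-4), 29) = 70 - 64 = 6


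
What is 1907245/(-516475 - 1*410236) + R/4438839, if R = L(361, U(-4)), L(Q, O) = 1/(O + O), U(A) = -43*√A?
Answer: -1907245/926711 + I/763480308 ≈ -2.0581 + 1.3098e-9*I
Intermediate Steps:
L(Q, O) = 1/(2*O)
R = I/172 (R = 1/(2*((-86*I))) = (I/86)/2 = I/172 ≈ 0.005814*I)
1907245/(-516475 - 1*410236) + R/4438839 = 1907245/(-516475 - 1*410236) + (I/172)/4438839 = 1907245/(-516475 - 410236) + (I/172)*(1/4438839) = 1907245/(-926711) + I/763480308 = 1907245*(-1/926711) + I/763480308 = -1907245/926711 + I/763480308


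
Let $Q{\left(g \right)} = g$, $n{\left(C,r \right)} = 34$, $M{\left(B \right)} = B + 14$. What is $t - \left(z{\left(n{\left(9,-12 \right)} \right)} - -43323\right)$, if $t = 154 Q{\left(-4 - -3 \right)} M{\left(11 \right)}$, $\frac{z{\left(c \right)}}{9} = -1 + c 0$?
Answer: $-47164$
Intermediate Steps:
$M{\left(B \right)} = 14 + B$
$z{\left(c \right)} = -9$ ($z{\left(c \right)} = 9 \left(-1 + c 0\right) = 9 \left(-1 + 0\right) = 9 \left(-1\right) = -9$)
$t = -3850$ ($t = 154 \left(-4 - -3\right) \left(14 + 11\right) = 154 \left(-4 + 3\right) 25 = 154 \left(-1\right) 25 = \left(-154\right) 25 = -3850$)
$t - \left(z{\left(n{\left(9,-12 \right)} \right)} - -43323\right) = -3850 - \left(-9 - -43323\right) = -3850 - \left(-9 + 43323\right) = -3850 - 43314 = -47164$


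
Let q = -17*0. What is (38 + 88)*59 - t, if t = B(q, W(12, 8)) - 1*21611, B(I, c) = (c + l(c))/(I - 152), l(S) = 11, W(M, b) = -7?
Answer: 1103711/38 ≈ 29045.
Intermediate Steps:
q = 0
B(I, c) = (11 + c)/(-152 + I) (B(I, c) = (c + 11)/(I - 152) = (11 + c)/(-152 + I))
t = -821219/38 (t = (11 - 7)/(-152 + 0) - 1*21611 = 4/(-152) - 21611 = -1/152*4 - 21611 = -1/38 - 21611 = -821219/38 ≈ -21611.)
(38 + 88)*59 - t = (38 + 88)*59 - 1*(-821219/38) = 126*59 + 821219/38 = 7434 + 821219/38 = 1103711/38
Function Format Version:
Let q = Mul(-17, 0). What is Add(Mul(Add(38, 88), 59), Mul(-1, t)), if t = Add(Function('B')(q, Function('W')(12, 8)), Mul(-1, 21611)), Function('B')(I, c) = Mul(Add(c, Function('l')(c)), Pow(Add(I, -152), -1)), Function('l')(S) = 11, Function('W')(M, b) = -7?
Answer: Rational(1103711, 38) ≈ 29045.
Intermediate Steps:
q = 0
Function('B')(I, c) = Mul(Pow(Add(-152, I), -1), Add(11, c)) (Function('B')(I, c) = Mul(Add(c, 11), Pow(Add(I, -152), -1)) = Mul(Add(11, c), Pow(Add(-152, I), -1)) = Mul(Pow(Add(-152, I), -1), Add(11, c)))
t = Rational(-821219, 38) (t = Add(Mul(Pow(Add(-152, 0), -1), Add(11, -7)), Mul(-1, 21611)) = Add(Mul(Pow(-152, -1), 4), -21611) = Add(Mul(Rational(-1, 152), 4), -21611) = Add(Rational(-1, 38), -21611) = Rational(-821219, 38) ≈ -21611.)
Add(Mul(Add(38, 88), 59), Mul(-1, t)) = Add(Mul(Add(38, 88), 59), Mul(-1, Rational(-821219, 38))) = Add(Mul(126, 59), Rational(821219, 38)) = Add(7434, Rational(821219, 38)) = Rational(1103711, 38)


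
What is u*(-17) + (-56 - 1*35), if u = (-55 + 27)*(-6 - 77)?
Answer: -39599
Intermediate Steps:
u = 2324 (u = -28*(-83) = 2324)
u*(-17) + (-56 - 1*35) = 2324*(-17) + (-56 - 1*35) = -39508 + (-56 - 35) = -39508 - 91 = -39599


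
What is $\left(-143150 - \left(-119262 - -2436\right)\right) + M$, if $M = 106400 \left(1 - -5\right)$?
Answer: $612076$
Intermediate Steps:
$M = 638400$ ($M = 106400 \left(1 + 5\right) = 106400 \cdot 6 = 638400$)
$\left(-143150 - \left(-119262 - -2436\right)\right) + M = \left(-143150 - \left(-119262 - -2436\right)\right) + 638400 = \left(-143150 - \left(-119262 + 2436\right)\right) + 638400 = \left(-143150 - -116826\right) + 638400 = \left(-143150 + 116826\right) + 638400 = -26324 + 638400 = 612076$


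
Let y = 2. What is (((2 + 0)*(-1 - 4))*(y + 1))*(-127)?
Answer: 3810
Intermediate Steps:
(((2 + 0)*(-1 - 4))*(y + 1))*(-127) = (((2 + 0)*(-1 - 4))*(2 + 1))*(-127) = ((2*(-5))*3)*(-127) = -10*3*(-127) = -30*(-127) = 3810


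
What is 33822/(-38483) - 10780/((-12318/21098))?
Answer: 4376009950562/237016797 ≈ 18463.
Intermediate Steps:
33822/(-38483) - 10780/((-12318/21098)) = 33822*(-1/38483) - 10780/((-12318*1/21098)) = -33822/38483 - 10780/(-6159/10549) = -33822/38483 - 10780*(-10549/6159) = -33822/38483 + 113718220/6159 = 4376009950562/237016797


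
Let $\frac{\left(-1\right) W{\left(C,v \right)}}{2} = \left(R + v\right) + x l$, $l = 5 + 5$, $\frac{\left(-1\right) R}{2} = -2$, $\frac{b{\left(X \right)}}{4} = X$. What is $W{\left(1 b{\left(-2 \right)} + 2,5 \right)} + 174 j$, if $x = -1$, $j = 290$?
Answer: $50462$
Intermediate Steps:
$b{\left(X \right)} = 4 X$
$R = 4$ ($R = \left(-2\right) \left(-2\right) = 4$)
$l = 10$
$W{\left(C,v \right)} = 12 - 2 v$ ($W{\left(C,v \right)} = - 2 \left(\left(4 + v\right) - 10\right) = - 2 \left(-6 + v\right) = 12 - 2 v$)
$W{\left(1 b{\left(-2 \right)} + 2,5 \right)} + 174 j = \left(12 - 10\right) + 174 \cdot 290 = \left(12 - 10\right) + 50460 = 2 + 50460 = 50462$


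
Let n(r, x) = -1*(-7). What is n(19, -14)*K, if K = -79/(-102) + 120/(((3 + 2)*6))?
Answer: 3409/102 ≈ 33.422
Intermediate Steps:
n(r, x) = 7
K = 487/102 (K = -79*(-1/102) + 120/((5*6)) = 79/102 + 120/30 = 79/102 + 120*(1/30) = 79/102 + 4 = 487/102 ≈ 4.7745)
n(19, -14)*K = 7*(487/102) = 3409/102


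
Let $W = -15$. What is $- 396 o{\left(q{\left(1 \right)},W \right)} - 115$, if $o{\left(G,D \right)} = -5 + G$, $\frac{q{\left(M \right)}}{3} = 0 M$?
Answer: $1865$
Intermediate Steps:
$q{\left(M \right)} = 0$ ($q{\left(M \right)} = 3 \cdot 0 M = 3 \cdot 0 = 0$)
$- 396 o{\left(q{\left(1 \right)},W \right)} - 115 = - 396 \left(-5 + 0\right) - 115 = \left(-396\right) \left(-5\right) - 115 = 1980 - 115 = 1865$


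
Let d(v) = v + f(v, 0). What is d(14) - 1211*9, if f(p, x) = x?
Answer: -10885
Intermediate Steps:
d(v) = v (d(v) = v + 0 = v)
d(14) - 1211*9 = 14 - 1211*9 = 14 - 1*10899 = 14 - 10899 = -10885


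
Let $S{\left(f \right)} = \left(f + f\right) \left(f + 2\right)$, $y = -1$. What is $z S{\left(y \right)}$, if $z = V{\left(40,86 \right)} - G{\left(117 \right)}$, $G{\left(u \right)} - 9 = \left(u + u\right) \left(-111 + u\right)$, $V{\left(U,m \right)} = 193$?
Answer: $2440$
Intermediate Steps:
$G{\left(u \right)} = 9 + 2 u \left(-111 + u\right)$ ($G{\left(u \right)} = 9 + \left(u + u\right) \left(-111 + u\right) = 9 + 2 u \left(-111 + u\right)$)
$z = -1220$ ($z = 193 - \left(9 - 25974 + 2 \cdot 117^{2}\right) = 193 - \left(9 - 25974 + 2 \cdot 13689\right) = 193 - \left(9 - 25974 + 27378\right) = 193 - 1413 = -1220$)
$S{\left(f \right)} = 2 f \left(2 + f\right)$
$z S{\left(y \right)} = - 1220 \cdot 2 \left(-1\right) \left(2 - 1\right) = - 1220 \cdot 2 \left(-1\right) 1 = \left(-1220\right) \left(-2\right) = 2440$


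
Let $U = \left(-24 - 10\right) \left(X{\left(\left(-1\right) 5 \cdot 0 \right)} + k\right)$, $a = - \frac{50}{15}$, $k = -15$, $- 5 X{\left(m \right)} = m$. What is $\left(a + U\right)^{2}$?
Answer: $\frac{2310400}{9} \approx 2.5671 \cdot 10^{5}$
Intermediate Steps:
$X{\left(m \right)} = - \frac{m}{5}$
$a = - \frac{10}{3}$ ($a = \left(-50\right) \frac{1}{15} = - \frac{10}{3} \approx -3.3333$)
$U = 510$ ($U = \left(-24 - 10\right) \left(- \frac{\left(-1\right) 5 \cdot 0}{5} - 15\right) = - 34 \left(- \frac{\left(-5\right) 0}{5} - 15\right) = - 34 \left(\left(- \frac{1}{5}\right) 0 - 15\right) = - 34 \left(0 - 15\right) = \left(-34\right) \left(-15\right) = 510$)
$\left(a + U\right)^{2} = \left(- \frac{10}{3} + 510\right)^{2} = \left(\frac{1520}{3}\right)^{2} = \frac{2310400}{9}$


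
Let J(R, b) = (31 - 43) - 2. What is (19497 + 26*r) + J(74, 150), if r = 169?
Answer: 23877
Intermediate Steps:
J(R, b) = -14 (J(R, b) = -12 - 2 = -14)
(19497 + 26*r) + J(74, 150) = (19497 + 26*169) - 14 = (19497 + 4394) - 14 = 23891 - 14 = 23877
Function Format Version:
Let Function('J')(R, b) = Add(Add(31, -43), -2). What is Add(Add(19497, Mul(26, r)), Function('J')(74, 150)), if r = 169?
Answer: 23877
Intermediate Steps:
Function('J')(R, b) = -14 (Function('J')(R, b) = Add(-12, -2) = -14)
Add(Add(19497, Mul(26, r)), Function('J')(74, 150)) = Add(Add(19497, Mul(26, 169)), -14) = Add(Add(19497, 4394), -14) = Add(23891, -14) = 23877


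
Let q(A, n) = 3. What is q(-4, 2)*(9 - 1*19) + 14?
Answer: -16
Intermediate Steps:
q(-4, 2)*(9 - 1*19) + 14 = 3*(9 - 1*19) + 14 = 3*(9 - 19) + 14 = 3*(-10) + 14 = -30 + 14 = -16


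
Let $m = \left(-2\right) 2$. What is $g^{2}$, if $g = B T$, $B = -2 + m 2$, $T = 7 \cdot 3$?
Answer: $44100$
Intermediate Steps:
$m = -4$
$T = 21$
$B = -10$ ($B = -2 - 8 = -10$)
$g = -210$ ($g = \left(-10\right) 21 = -210$)
$g^{2} = \left(-210\right)^{2} = 44100$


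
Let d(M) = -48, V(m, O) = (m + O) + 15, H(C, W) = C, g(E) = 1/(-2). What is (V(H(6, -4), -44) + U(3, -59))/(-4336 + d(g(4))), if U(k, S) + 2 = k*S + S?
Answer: 261/4384 ≈ 0.059535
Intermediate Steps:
g(E) = -½
V(m, O) = 15 + O + m (V(m, O) = (O + m) + 15 = 15 + O + m)
U(k, S) = -2 + S + S*k (U(k, S) = -2 + (k*S + S) = -2 + (S*k + S) = -2 + (S + S*k) = -2 + S + S*k)
(V(H(6, -4), -44) + U(3, -59))/(-4336 + d(g(4))) = ((15 - 44 + 6) + (-2 - 59 - 59*3))/(-4336 - 48) = (-23 + (-2 - 59 - 177))/(-4384) = (-23 - 238)*(-1/4384) = -261*(-1/4384) = 261/4384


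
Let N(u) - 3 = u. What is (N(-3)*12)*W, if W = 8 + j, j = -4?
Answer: 0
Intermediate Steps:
N(u) = 3 + u
W = 4 (W = 8 - 4 = 4)
(N(-3)*12)*W = ((3 - 3)*12)*4 = (0*12)*4 = 0*4 = 0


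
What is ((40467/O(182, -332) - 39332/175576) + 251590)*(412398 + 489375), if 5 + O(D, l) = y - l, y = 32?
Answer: 3576715201696773843/15757946 ≈ 2.2698e+11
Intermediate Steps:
O(D, l) = 27 - l (O(D, l) = -5 + (32 - l) = 27 - l)
((40467/O(182, -332) - 39332/175576) + 251590)*(412398 + 489375) = ((40467/(27 - 1*(-332)) - 39332/175576) + 251590)*(412398 + 489375) = ((40467/(27 + 332) - 39332*1/175576) + 251590)*901773 = ((40467/359 - 9833/43894) + 251590)*901773 = (1772728451/15757946 + 251590)*901773 = (3966314362591/15757946)*901773 = 3576715201696773843/15757946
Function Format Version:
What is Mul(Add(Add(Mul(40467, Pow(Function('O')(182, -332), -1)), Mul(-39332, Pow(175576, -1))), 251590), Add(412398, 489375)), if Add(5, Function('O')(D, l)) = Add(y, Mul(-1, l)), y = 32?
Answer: Rational(3576715201696773843, 15757946) ≈ 2.2698e+11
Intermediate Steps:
Function('O')(D, l) = Add(27, Mul(-1, l)) (Function('O')(D, l) = Add(-5, Add(32, Mul(-1, l))) = Add(27, Mul(-1, l)))
Mul(Add(Add(Mul(40467, Pow(Function('O')(182, -332), -1)), Mul(-39332, Pow(175576, -1))), 251590), Add(412398, 489375)) = Mul(Add(Add(Mul(40467, Pow(Add(27, Mul(-1, -332)), -1)), Mul(-39332, Pow(175576, -1))), 251590), Add(412398, 489375)) = Mul(Add(Add(Mul(40467, Pow(Add(27, 332), -1)), Mul(-39332, Rational(1, 175576))), 251590), 901773) = Mul(Add(Add(Mul(40467, Pow(359, -1)), Rational(-9833, 43894)), 251590), 901773) = Mul(Add(Add(Mul(40467, Rational(1, 359)), Rational(-9833, 43894)), 251590), 901773) = Mul(Add(Add(Rational(40467, 359), Rational(-9833, 43894)), 251590), 901773) = Mul(Add(Rational(1772728451, 15757946), 251590), 901773) = Mul(Rational(3966314362591, 15757946), 901773) = Rational(3576715201696773843, 15757946)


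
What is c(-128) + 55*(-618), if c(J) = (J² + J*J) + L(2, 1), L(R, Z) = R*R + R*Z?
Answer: -1216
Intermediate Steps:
L(R, Z) = R² + R*Z
c(J) = 6 + 2*J² (c(J) = (J² + J*J) + 2*(2 + 1) = (J² + J²) + 2*3 = 2*J² + 6 = 6 + 2*J²)
c(-128) + 55*(-618) = (6 + 2*(-128)²) + 55*(-618) = (6 + 2*16384) - 33990 = (6 + 32768) - 33990 = 32774 - 33990 = -1216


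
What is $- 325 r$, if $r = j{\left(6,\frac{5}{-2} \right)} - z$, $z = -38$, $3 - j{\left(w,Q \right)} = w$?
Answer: $-11375$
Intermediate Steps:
$j{\left(w,Q \right)} = 3 - w$
$r = 35$ ($r = \left(3 - 6\right) - -38 = \left(3 - 6\right) + 38 = -3 + 38 = 35$)
$- 325 r = \left(-325\right) 35 = -11375$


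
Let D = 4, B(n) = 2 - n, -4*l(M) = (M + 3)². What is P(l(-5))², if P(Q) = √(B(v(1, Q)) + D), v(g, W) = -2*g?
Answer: 8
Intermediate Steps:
l(M) = -(3 + M)²/4 (l(M) = -(M + 3)²/4 = -(3 + M)²/4)
P(Q) = 2*√2 (P(Q) = √((2 - (-2)) + 4) = √((2 - 1*(-2)) + 4) = √((2 + 2) + 4) = √(4 + 4) = √8 = 2*√2)
P(l(-5))² = (2*√2)² = 8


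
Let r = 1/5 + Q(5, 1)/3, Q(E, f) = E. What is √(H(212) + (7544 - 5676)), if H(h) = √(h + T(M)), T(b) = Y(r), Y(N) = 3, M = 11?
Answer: √(1868 + √215) ≈ 43.390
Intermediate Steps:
r = 28/15 (r = 1/5 + 5/3 = 1*(⅕) + 5*(⅓) = ⅕ + 5/3 = 28/15 ≈ 1.8667)
T(b) = 3
H(h) = √(3 + h) (H(h) = √(h + 3) = √(3 + h))
√(H(212) + (7544 - 5676)) = √(√(3 + 212) + (7544 - 5676)) = √(√215 + 1868) = √(1868 + √215)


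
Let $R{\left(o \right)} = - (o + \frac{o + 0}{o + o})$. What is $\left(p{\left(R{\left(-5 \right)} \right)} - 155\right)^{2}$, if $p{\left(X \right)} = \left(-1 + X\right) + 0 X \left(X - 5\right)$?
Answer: $\frac{91809}{4} \approx 22952.0$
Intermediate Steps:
$R{\left(o \right)} = - \frac{1}{2} - o$ ($R{\left(o \right)} = - (o + \frac{o}{2 o}) = - (o + o \frac{1}{2 o}) = - (o + \frac{1}{2}) = - (\frac{1}{2} + o) = - \frac{1}{2} - o$)
$p{\left(X \right)} = -1 + X$ ($p{\left(X \right)} = \left(-1 + X\right) + 0 X \left(-5 + X\right) = \left(-1 + X\right) + 0 = -1 + X$)
$\left(p{\left(R{\left(-5 \right)} \right)} - 155\right)^{2} = \left(\left(-1 - - \frac{9}{2}\right) - 155\right)^{2} = \left(\left(-1 + \left(- \frac{1}{2} + 5\right)\right) - 155\right)^{2} = \left(\left(-1 + \frac{9}{2}\right) - 155\right)^{2} = \left(\frac{7}{2} - 155\right)^{2} = \left(- \frac{303}{2}\right)^{2} = \frac{91809}{4}$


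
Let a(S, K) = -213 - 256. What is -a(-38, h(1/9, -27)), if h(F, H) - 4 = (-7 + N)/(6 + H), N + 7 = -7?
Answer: 469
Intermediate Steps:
N = -14 (N = -7 - 7 = -14)
h(F, H) = 4 - 21/(6 + H) (h(F, H) = 4 + (-7 - 14)/(6 + H) = 4 - 21/(6 + H))
a(S, K) = -469
-a(-38, h(1/9, -27)) = -1*(-469) = 469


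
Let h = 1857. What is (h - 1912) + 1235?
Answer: 1180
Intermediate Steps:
(h - 1912) + 1235 = (1857 - 1912) + 1235 = -55 + 1235 = 1180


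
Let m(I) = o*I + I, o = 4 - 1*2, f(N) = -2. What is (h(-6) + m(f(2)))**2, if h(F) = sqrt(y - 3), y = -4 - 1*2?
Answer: 27 - 36*I ≈ 27.0 - 36.0*I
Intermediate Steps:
y = -6 (y = -4 - 2 = -6)
h(F) = 3*I (h(F) = sqrt(-6 - 3) = sqrt(-9) = 3*I)
o = 2 (o = 4 - 2 = 2)
m(I) = 3*I (m(I) = 2*I + I = 3*I)
(h(-6) + m(f(2)))**2 = (3*I + 3*(-2))**2 = (3*I - 6)**2 = (-6 + 3*I)**2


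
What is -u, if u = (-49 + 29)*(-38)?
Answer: -760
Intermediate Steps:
u = 760 (u = -20*(-38) = 760)
-u = -1*760 = -760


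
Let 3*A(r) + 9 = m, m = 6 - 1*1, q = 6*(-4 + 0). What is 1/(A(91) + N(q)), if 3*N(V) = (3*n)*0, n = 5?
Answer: -¾ ≈ -0.75000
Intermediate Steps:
q = -24 (q = 6*(-4) = -24)
m = 5 (m = 6 - 1 = 5)
A(r) = -4/3 (A(r) = -3 + (⅓)*5 = -3 + 5/3 = -4/3)
N(V) = 0 (N(V) = ((3*5)*0)/3 = (15*0)/3 = (⅓)*0 = 0)
1/(A(91) + N(q)) = 1/(-4/3 + 0) = 1/(-4/3) = -¾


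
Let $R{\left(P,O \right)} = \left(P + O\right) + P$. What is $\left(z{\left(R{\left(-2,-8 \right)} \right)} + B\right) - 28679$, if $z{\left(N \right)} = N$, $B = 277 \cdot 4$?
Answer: $-27583$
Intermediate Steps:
$R{\left(P,O \right)} = O + 2 P$ ($R{\left(P,O \right)} = \left(O + P\right) + P = O + 2 P$)
$B = 1108$
$\left(z{\left(R{\left(-2,-8 \right)} \right)} + B\right) - 28679 = \left(\left(-8 + 2 \left(-2\right)\right) + 1108\right) - 28679 = \left(\left(-8 - 4\right) + 1108\right) - 28679 = \left(-12 + 1108\right) - 28679 = 1096 - 28679 = -27583$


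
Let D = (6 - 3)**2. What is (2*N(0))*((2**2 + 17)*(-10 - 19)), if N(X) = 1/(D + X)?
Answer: -406/3 ≈ -135.33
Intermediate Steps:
D = 9 (D = 3**2 = 9)
N(X) = 1/(9 + X)
(2*N(0))*((2**2 + 17)*(-10 - 19)) = (2/(9 + 0))*((2**2 + 17)*(-10 - 19)) = (2/9)*((4 + 17)*(-29)) = (2*(1/9))*(21*(-29)) = (2/9)*(-609) = -406/3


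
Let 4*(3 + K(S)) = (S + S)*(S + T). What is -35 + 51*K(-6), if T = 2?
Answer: 424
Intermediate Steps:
K(S) = -3 + S*(2 + S)/2 (K(S) = -3 + ((S + S)*(S + 2))/4 = -3 + ((2*S)*(2 + S))/4 = -3 + (2*S*(2 + S))/4 = -3 + S*(2 + S)/2)
-35 + 51*K(-6) = -35 + 51*(-3 - 6 + (½)*(-6)²) = -35 + 51*(-3 - 6 + (½)*36) = -35 + 51*(-3 - 6 + 18) = -35 + 51*9 = -35 + 459 = 424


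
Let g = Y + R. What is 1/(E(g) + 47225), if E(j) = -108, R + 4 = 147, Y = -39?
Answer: 1/47117 ≈ 2.1224e-5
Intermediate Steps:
R = 143 (R = -4 + 147 = 143)
g = 104 (g = -39 + 143 = 104)
1/(E(g) + 47225) = 1/(-108 + 47225) = 1/47117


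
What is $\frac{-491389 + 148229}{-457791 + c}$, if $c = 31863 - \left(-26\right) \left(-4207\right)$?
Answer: $\frac{34316}{53531} \approx 0.64105$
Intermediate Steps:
$c = -77519$ ($c = 31863 - 109382 = -77519$)
$\frac{-491389 + 148229}{-457791 + c} = \frac{-491389 + 148229}{-457791 - 77519} = - \frac{343160}{-535310} = \left(-343160\right) \left(- \frac{1}{535310}\right) = \frac{34316}{53531}$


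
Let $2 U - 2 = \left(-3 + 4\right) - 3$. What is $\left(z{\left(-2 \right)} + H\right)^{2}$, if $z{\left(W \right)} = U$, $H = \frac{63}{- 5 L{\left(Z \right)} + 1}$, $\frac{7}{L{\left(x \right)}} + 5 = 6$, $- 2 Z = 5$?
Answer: $\frac{3969}{1156} \approx 3.4334$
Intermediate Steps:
$Z = - \frac{5}{2}$ ($Z = \left(- \frac{1}{2}\right) 5 = - \frac{5}{2} \approx -2.5$)
$L{\left(x \right)} = 7$ ($L{\left(x \right)} = \frac{7}{-5 + 6} = \frac{7}{1} = 7 \cdot 1 = 7$)
$U = 0$ ($U = 1 + \frac{\left(-3 + 4\right) - 3}{2} = 1 + \frac{1 - 3}{2} = 1 + \frac{1}{2} \left(-2\right) = 1 - 1 = 0$)
$H = - \frac{63}{34}$ ($H = \frac{63}{\left(-5\right) 7 + 1} = \frac{63}{-35 + 1} = \frac{63}{-34} = 63 \left(- \frac{1}{34}\right) = - \frac{63}{34} \approx -1.8529$)
$z{\left(W \right)} = 0$
$\left(z{\left(-2 \right)} + H\right)^{2} = \left(0 - \frac{63}{34}\right)^{2} = \left(- \frac{63}{34}\right)^{2} = \frac{3969}{1156}$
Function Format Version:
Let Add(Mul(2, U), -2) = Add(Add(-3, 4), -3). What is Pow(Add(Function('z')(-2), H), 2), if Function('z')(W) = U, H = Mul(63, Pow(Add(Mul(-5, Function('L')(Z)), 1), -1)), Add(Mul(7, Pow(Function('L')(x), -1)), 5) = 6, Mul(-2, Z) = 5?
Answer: Rational(3969, 1156) ≈ 3.4334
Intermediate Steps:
Z = Rational(-5, 2) (Z = Mul(Rational(-1, 2), 5) = Rational(-5, 2) ≈ -2.5000)
Function('L')(x) = 7 (Function('L')(x) = Mul(7, Pow(Add(-5, 6), -1)) = Mul(7, Pow(1, -1)) = Mul(7, 1) = 7)
U = 0 (U = Add(1, Mul(Rational(1, 2), Add(Add(-3, 4), -3))) = Add(1, Mul(Rational(1, 2), Add(1, -3))) = Add(1, Mul(Rational(1, 2), -2)) = Add(1, -1) = 0)
H = Rational(-63, 34) (H = Mul(63, Pow(Add(Mul(-5, 7), 1), -1)) = Mul(63, Pow(Add(-35, 1), -1)) = Mul(63, Pow(-34, -1)) = Mul(63, Rational(-1, 34)) = Rational(-63, 34) ≈ -1.8529)
Function('z')(W) = 0
Pow(Add(Function('z')(-2), H), 2) = Pow(Add(0, Rational(-63, 34)), 2) = Pow(Rational(-63, 34), 2) = Rational(3969, 1156)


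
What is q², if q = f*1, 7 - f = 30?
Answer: 529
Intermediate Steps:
f = -23 (f = 7 - 1*30 = 7 - 30 = -23)
q = -23 (q = -23*1 = -23)
q² = (-23)² = 529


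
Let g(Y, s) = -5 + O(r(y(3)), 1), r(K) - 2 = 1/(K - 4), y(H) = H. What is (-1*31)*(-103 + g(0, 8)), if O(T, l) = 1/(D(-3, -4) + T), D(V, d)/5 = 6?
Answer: 3347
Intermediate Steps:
D(V, d) = 30 (D(V, d) = 5*6 = 30)
r(K) = 2 + 1/(-4 + K) (r(K) = 2 + 1/(K - 4) = 2 + 1/(-4 + K))
O(T, l) = 1/(30 + T)
g(Y, s) = -154/31 (g(Y, s) = -5 + 1/(30 + (-7 + 2*3)/(-4 + 3)) = -5 + 1/(30 + (-7 + 6)/(-1)) = -5 + 1/(30 - 1*(-1)) = -5 + 1/(30 + 1) = -5 + 1/31 = -154/31)
(-1*31)*(-103 + g(0, 8)) = (-1*31)*(-103 - 154/31) = -31*(-3347/31) = 3347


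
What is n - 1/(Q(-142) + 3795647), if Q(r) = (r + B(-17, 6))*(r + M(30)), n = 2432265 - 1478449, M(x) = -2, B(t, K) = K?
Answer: 3639028371495/3815231 ≈ 9.5382e+5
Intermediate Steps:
n = 953816
Q(r) = (-2 + r)*(6 + r) (Q(r) = (r + 6)*(r - 2) = (6 + r)*(-2 + r) = (-2 + r)*(6 + r))
n - 1/(Q(-142) + 3795647) = 953816 - 1/((-12 + (-142)**2 + 4*(-142)) + 3795647) = 953816 - 1/((-12 + 20164 - 568) + 3795647) = 953816 - 1/(19584 + 3795647) = 953816 - 1/3815231 = 3639028371495/3815231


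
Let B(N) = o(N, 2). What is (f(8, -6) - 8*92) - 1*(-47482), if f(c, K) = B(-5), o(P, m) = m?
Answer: 46748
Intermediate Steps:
B(N) = 2
f(c, K) = 2
(f(8, -6) - 8*92) - 1*(-47482) = (2 - 8*92) - 1*(-47482) = (2 - 736) + 47482 = -734 + 47482 = 46748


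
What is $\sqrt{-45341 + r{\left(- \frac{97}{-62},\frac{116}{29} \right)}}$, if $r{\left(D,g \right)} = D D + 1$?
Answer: $\frac{i \sqrt{174277551}}{62} \approx 212.93 i$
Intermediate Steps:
$r{\left(D,g \right)} = 1 + D^{2}$ ($r{\left(D,g \right)} = D^{2} + 1 = 1 + D^{2}$)
$\sqrt{-45341 + r{\left(- \frac{97}{-62},\frac{116}{29} \right)}} = \sqrt{-45341 + \left(1 + \left(- \frac{97}{-62}\right)^{2}\right)} = \sqrt{-45341 + \left(1 + \left(\left(-97\right) \left(- \frac{1}{62}\right)\right)^{2}\right)} = \sqrt{-45341 + \left(1 + \left(\frac{97}{62}\right)^{2}\right)} = \sqrt{-45341 + \left(1 + \frac{9409}{3844}\right)} = \sqrt{-45341 + \frac{13253}{3844}} = \sqrt{- \frac{174277551}{3844}} = \frac{i \sqrt{174277551}}{62}$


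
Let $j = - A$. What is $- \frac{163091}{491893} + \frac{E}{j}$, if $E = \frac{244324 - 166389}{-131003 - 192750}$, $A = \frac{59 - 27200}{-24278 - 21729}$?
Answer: $\frac{3033323764238}{39653706772821} \approx 0.076495$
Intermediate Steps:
$A = \frac{27141}{46007}$ ($A = \frac{59 - 27200}{-24278 - 21729} = - \frac{27141}{-46007} = \left(-27141\right) \left(- \frac{1}{46007}\right) = \frac{27141}{46007} \approx 0.58993$)
$E = - \frac{77935}{323753}$ ($E = \frac{77935}{-323753} = 77935 \left(- \frac{1}{323753}\right) = - \frac{77935}{323753} \approx -0.24072$)
$j = - \frac{27141}{46007}$ ($j = \left(-1\right) \frac{27141}{46007} = - \frac{27141}{46007} \approx -0.58993$)
$- \frac{163091}{491893} + \frac{E}{j} = - \frac{163091}{491893} - \frac{77935}{323753 \left(- \frac{27141}{46007}\right)} = \left(-163091\right) \frac{1}{491893} - - \frac{32895005}{80614497} = - \frac{163091}{491893} + \frac{32895005}{80614497} = \frac{3033323764238}{39653706772821}$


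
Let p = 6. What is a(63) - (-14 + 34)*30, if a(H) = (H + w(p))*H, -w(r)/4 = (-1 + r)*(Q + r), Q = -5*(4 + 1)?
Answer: 27309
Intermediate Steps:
Q = -25 (Q = -5*5 = -25)
w(r) = -4*(-1 + r)*(-25 + r)
a(H) = H*(380 + H) (a(H) = (H + (-100 - 4*6**2 + 104*6))*H = (H + (-100 - 4*36 + 624))*H = (H + (-100 - 144 + 624))*H = (H + 380)*H = (380 + H)*H = H*(380 + H))
a(63) - (-14 + 34)*30 = 63*(380 + 63) - (-14 + 34)*30 = 63*443 - 20*30 = 27909 - 1*600 = 27909 - 600 = 27309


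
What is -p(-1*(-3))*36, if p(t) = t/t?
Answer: -36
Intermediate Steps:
p(t) = 1
-p(-1*(-3))*36 = -1*1*36 = -1*36 = -36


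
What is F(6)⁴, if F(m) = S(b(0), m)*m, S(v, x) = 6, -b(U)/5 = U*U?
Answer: 1679616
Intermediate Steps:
b(U) = -5*U² (b(U) = -5*U*U = -5*U²)
F(m) = 6*m
F(6)⁴ = (6*6)⁴ = 36⁴ = 1679616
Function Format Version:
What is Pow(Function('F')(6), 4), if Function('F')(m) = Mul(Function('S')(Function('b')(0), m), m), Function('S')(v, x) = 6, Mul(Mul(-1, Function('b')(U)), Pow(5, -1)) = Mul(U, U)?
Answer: 1679616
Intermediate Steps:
Function('b')(U) = Mul(-5, Pow(U, 2)) (Function('b')(U) = Mul(-5, Mul(U, U)) = Mul(-5, Pow(U, 2)))
Function('F')(m) = Mul(6, m)
Pow(Function('F')(6), 4) = Pow(Mul(6, 6), 4) = Pow(36, 4) = 1679616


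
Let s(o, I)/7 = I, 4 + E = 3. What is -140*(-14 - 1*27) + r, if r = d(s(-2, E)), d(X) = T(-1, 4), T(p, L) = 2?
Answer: 5742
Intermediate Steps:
E = -1 (E = -4 + 3 = -1)
s(o, I) = 7*I
d(X) = 2
r = 2
-140*(-14 - 1*27) + r = -140*(-14 - 1*27) + 2 = -140*(-14 - 27) + 2 = -140*(-41) + 2 = 5740 + 2 = 5742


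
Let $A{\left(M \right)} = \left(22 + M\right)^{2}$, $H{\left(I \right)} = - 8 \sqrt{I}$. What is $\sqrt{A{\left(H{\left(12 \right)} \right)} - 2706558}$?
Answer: $\sqrt{-2705306 - 704 \sqrt{3}} \approx 1645.2 i$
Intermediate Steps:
$\sqrt{A{\left(H{\left(12 \right)} \right)} - 2706558} = \sqrt{\left(22 - 8 \sqrt{12}\right)^{2} - 2706558} = \sqrt{\left(22 - 8 \cdot 2 \sqrt{3}\right)^{2} - 2706558} = \sqrt{\left(22 - 16 \sqrt{3}\right)^{2} - 2706558} = \sqrt{-2706558 + \left(22 - 16 \sqrt{3}\right)^{2}}$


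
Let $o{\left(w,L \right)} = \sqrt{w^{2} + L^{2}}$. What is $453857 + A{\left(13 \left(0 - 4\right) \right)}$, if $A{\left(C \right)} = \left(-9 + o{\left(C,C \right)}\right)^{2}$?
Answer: $459346 - 936 \sqrt{2} \approx 4.5802 \cdot 10^{5}$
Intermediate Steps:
$o{\left(w,L \right)} = \sqrt{L^{2} + w^{2}}$
$A{\left(C \right)} = \left(-9 + \sqrt{2} \sqrt{C^{2}}\right)^{2}$ ($A{\left(C \right)} = \left(-9 + \sqrt{C^{2} + C^{2}}\right)^{2} = \left(-9 + \sqrt{2 C^{2}}\right)^{2} = \left(-9 + \sqrt{2} \sqrt{C^{2}}\right)^{2}$)
$453857 + A{\left(13 \left(0 - 4\right) \right)} = 453857 + \left(-9 + \sqrt{2} \sqrt{\left(13 \left(0 - 4\right)\right)^{2}}\right)^{2} = 453857 + \left(-9 + \sqrt{2} \sqrt{\left(13 \left(-4\right)\right)^{2}}\right)^{2} = 453857 + \left(-9 + \sqrt{2} \sqrt{\left(-52\right)^{2}}\right)^{2} = 453857 + \left(-9 + \sqrt{2} \sqrt{2704}\right)^{2} = 453857 + \left(-9 + \sqrt{2} \cdot 52\right)^{2} = 453857 + \left(-9 + 52 \sqrt{2}\right)^{2}$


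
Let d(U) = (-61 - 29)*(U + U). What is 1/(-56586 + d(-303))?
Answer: -1/2046 ≈ -0.00048876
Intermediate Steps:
d(U) = -180*U
1/(-56586 + d(-303)) = 1/(-56586 - 180*(-303)) = 1/(-56586 + 54540) = 1/(-2046) = -1/2046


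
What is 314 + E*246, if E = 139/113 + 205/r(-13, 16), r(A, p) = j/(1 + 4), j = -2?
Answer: -14176799/113 ≈ -1.2546e+5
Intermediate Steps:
r(A, p) = -⅖ (r(A, p) = -2/(1 + 4) = -2/5 = (⅕)*(-2) = -⅖)
E = -115547/226 (E = 139/113 + 205/(-⅖) = 139*(1/113) + 205*(-5/2) = 139/113 - 1025/2 = -115547/226 ≈ -511.27)
314 + E*246 = 314 - 115547/226*246 = 314 - 14212281/113 = -14176799/113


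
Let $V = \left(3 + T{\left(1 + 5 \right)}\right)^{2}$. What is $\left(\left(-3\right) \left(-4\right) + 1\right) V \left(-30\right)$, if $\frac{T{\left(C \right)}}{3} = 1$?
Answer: $-14040$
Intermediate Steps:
$T{\left(C \right)} = 3$ ($T{\left(C \right)} = 3 \cdot 1 = 3$)
$V = 36$ ($V = \left(3 + 3\right)^{2} = 6^{2} = 36$)
$\left(\left(-3\right) \left(-4\right) + 1\right) V \left(-30\right) = \left(\left(-3\right) \left(-4\right) + 1\right) 36 \left(-30\right) = \left(12 + 1\right) 36 \left(-30\right) = 13 \cdot 36 \left(-30\right) = 468 \left(-30\right) = -14040$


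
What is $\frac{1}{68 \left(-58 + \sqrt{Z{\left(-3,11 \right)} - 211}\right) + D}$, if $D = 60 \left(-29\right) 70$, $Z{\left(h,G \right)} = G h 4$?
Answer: $- \frac{7859}{988321223} - \frac{119 i \sqrt{7}}{3953284892} \approx -7.9519 \cdot 10^{-6} - 7.9641 \cdot 10^{-8} i$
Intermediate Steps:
$Z{\left(h,G \right)} = 4 G h$
$D = -121800$ ($D = \left(-1740\right) 70 = -121800$)
$\frac{1}{68 \left(-58 + \sqrt{Z{\left(-3,11 \right)} - 211}\right) + D} = \frac{1}{68 \left(-58 + \sqrt{4 \cdot 11 \left(-3\right) - 211}\right) - 121800} = \frac{1}{68 \left(-58 + \sqrt{-132 - 211}\right) - 121800} = \frac{1}{68 \left(-58 + \sqrt{-343}\right) - 121800} = \frac{1}{68 \left(-58 + 7 i \sqrt{7}\right) - 121800} = \frac{1}{\left(-3944 + 476 i \sqrt{7}\right) - 121800} = \frac{1}{-125744 + 476 i \sqrt{7}}$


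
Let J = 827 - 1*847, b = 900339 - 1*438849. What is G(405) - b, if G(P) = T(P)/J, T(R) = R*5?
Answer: -1846365/4 ≈ -4.6159e+5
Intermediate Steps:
b = 461490 (b = 900339 - 438849 = 461490)
T(R) = 5*R
J = -20 (J = 827 - 847 = -20)
G(P) = -P/4 (G(P) = (5*P)/(-20) = (5*P)*(-1/20) = -P/4)
G(405) - b = -1/4*405 - 1*461490 = -405/4 - 461490 = -1846365/4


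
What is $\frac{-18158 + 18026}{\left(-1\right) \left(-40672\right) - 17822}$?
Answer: $- \frac{66}{11425} \approx -0.0057768$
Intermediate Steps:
$\frac{-18158 + 18026}{\left(-1\right) \left(-40672\right) - 17822} = - \frac{132}{40672 - 17822} = - \frac{132}{22850} = \left(-132\right) \frac{1}{22850} = - \frac{66}{11425}$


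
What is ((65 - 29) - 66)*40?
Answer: -1200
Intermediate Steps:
((65 - 29) - 66)*40 = (36 - 66)*40 = -30*40 = -1200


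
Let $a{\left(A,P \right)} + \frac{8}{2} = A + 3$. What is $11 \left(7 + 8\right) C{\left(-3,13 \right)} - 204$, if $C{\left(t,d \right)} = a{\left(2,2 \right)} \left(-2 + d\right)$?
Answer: $1611$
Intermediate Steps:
$a{\left(A,P \right)} = -1 + A$ ($a{\left(A,P \right)} = -4 + \left(A + 3\right) = -4 + \left(3 + A\right) = -1 + A$)
$C{\left(t,d \right)} = -2 + d$ ($C{\left(t,d \right)} = \left(-1 + 2\right) \left(-2 + d\right) = 1 \left(-2 + d\right) = -2 + d$)
$11 \left(7 + 8\right) C{\left(-3,13 \right)} - 204 = 11 \left(7 + 8\right) \left(-2 + 13\right) - 204 = 11 \cdot 15 \cdot 11 - 204 = 165 \cdot 11 - 204 = 1815 - 204 = 1611$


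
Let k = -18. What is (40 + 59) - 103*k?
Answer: 1953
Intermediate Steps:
(40 + 59) - 103*k = (40 + 59) - 103*(-18) = 99 + 1854 = 1953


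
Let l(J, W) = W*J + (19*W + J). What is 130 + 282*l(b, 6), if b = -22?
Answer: -11150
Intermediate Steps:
l(J, W) = J + 19*W + J*W (l(J, W) = J*W + (J + 19*W) = J + 19*W + J*W)
130 + 282*l(b, 6) = 130 + 282*(-22 + 19*6 - 22*6) = 130 + 282*(-22 + 114 - 132) = 130 + 282*(-40) = 130 - 11280 = -11150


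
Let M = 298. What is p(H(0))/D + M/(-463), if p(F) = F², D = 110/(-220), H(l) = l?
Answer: -298/463 ≈ -0.64363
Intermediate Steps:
D = -½ (D = 110*(-1/220) = -½ ≈ -0.50000)
p(H(0))/D + M/(-463) = 0²/(-½) + 298/(-463) = 0*(-2) + 298*(-1/463) = 0 - 298/463 = -298/463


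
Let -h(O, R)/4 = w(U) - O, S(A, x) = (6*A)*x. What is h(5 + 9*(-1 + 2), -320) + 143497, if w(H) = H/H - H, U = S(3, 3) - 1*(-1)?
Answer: 143769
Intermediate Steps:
S(A, x) = 6*A*x
U = 55 (U = 6*3*3 - 1*(-1) = 54 + 1 = 55)
w(H) = 1 - H
h(O, R) = 216 + 4*O (h(O, R) = -4*((1 - 1*55) - O) = -4*((1 - 55) - O) = -4*(-54 - O) = 216 + 4*O)
h(5 + 9*(-1 + 2), -320) + 143497 = (216 + 4*(5 + 9*(-1 + 2))) + 143497 = (216 + 4*(5 + 9*1)) + 143497 = (216 + 4*(5 + 9)) + 143497 = (216 + 4*14) + 143497 = (216 + 56) + 143497 = 272 + 143497 = 143769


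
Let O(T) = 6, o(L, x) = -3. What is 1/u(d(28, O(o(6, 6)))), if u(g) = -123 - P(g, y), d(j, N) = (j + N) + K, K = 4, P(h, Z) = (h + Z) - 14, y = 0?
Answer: -1/147 ≈ -0.0068027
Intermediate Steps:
P(h, Z) = -14 + Z + h (P(h, Z) = (Z + h) - 14 = -14 + Z + h)
d(j, N) = 4 + N + j (d(j, N) = (j + N) + 4 = (N + j) + 4 = 4 + N + j)
u(g) = -109 - g (u(g) = -123 - (-14 + 0 + g) = -123 - (-14 + g) = -123 + (14 - g) = -109 - g)
1/u(d(28, O(o(6, 6)))) = 1/(-109 - (4 + 6 + 28)) = 1/(-109 - 1*38) = 1/(-109 - 38) = 1/(-147) = -1/147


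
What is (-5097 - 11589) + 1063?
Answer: -15623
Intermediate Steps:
(-5097 - 11589) + 1063 = -16686 + 1063 = -15623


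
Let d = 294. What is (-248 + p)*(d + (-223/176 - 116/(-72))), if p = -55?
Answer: -47090341/528 ≈ -89186.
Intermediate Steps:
(-248 + p)*(d + (-223/176 - 116/(-72))) = (-248 - 55)*(294 + (-223/176 - 116/(-72))) = -303*(294 + (-223*1/176 - 116*(-1/72))) = -303*(294 + (-223/176 + 29/18)) = -303*(294 + 545/1584) = -303*466241/1584 = -47090341/528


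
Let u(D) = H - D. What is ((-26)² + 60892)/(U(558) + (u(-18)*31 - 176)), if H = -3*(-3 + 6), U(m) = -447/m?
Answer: 11451648/19009 ≈ 602.43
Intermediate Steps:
H = -9 (H = -3*3 = -9)
u(D) = -9 - D
((-26)² + 60892)/(U(558) + (u(-18)*31 - 176)) = ((-26)² + 60892)/(-447/558 + ((-9 - 1*(-18))*31 - 176)) = (676 + 60892)/(-447*1/558 + ((-9 + 18)*31 - 176)) = 61568/(-149/186 + (9*31 - 176)) = 61568/(-149/186 + (279 - 176)) = 61568/(-149/186 + 103) = 61568/(19009/186) = 61568*(186/19009) = 11451648/19009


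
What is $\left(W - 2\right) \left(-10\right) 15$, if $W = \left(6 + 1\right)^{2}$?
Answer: $-7050$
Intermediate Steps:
$W = 49$ ($W = 7^{2} = 49$)
$\left(W - 2\right) \left(-10\right) 15 = \left(49 - 2\right) \left(-10\right) 15 = 47 \left(-10\right) 15 = \left(-470\right) 15 = -7050$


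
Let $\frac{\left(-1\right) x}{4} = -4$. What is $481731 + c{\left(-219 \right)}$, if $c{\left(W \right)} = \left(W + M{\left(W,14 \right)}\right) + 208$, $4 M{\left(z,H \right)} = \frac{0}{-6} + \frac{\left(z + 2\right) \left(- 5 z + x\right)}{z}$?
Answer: $\frac{422227807}{876} \approx 4.82 \cdot 10^{5}$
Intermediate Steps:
$x = 16$ ($x = \left(-4\right) \left(-4\right) = 16$)
$M{\left(z,H \right)} = \frac{\left(2 + z\right) \left(16 - 5 z\right)}{4 z}$ ($M{\left(z,H \right)} = \frac{\frac{0}{-6} + \frac{\left(z + 2\right) \left(- 5 z + 16\right)}{z}}{4} = \frac{0 \left(- \frac{1}{6}\right) + \frac{\left(2 + z\right) \left(16 - 5 z\right)}{z}}{4} = \frac{0 + \frac{\left(2 + z\right) \left(16 - 5 z\right)}{z}}{4} = \frac{\frac{1}{z} \left(2 + z\right) \left(16 - 5 z\right)}{4} = \frac{\left(2 + z\right) \left(16 - 5 z\right)}{4 z}$)
$c{\left(W \right)} = 208 + W + \frac{32 - W \left(-6 + 5 W\right)}{4 W}$ ($c{\left(W \right)} = \left(W + \frac{32 - W \left(-6 + 5 W\right)}{4 W}\right) + 208 = 208 + W + \frac{32 - W \left(-6 + 5 W\right)}{4 W}$)
$481731 + c{\left(-219 \right)} = 481731 + \left(\frac{419}{2} + \frac{8}{-219} - - \frac{219}{4}\right) = 481731 + \left(\frac{419}{2} + 8 \left(- \frac{1}{219}\right) + \frac{219}{4}\right) = 481731 + \left(\frac{419}{2} - \frac{8}{219} + \frac{219}{4}\right) = 481731 + \frac{231451}{876} = \frac{422227807}{876}$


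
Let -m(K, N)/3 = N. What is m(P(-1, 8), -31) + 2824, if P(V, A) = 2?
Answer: 2917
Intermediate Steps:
m(K, N) = -3*N
m(P(-1, 8), -31) + 2824 = -3*(-31) + 2824 = 93 + 2824 = 2917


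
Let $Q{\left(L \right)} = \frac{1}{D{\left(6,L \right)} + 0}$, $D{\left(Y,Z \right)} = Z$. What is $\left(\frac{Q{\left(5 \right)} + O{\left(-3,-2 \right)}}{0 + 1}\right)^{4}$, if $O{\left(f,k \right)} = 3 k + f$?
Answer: $\frac{3748096}{625} \approx 5997.0$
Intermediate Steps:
$O{\left(f,k \right)} = f + 3 k$
$Q{\left(L \right)} = \frac{1}{L}$ ($Q{\left(L \right)} = \frac{1}{L + 0} = \frac{1}{L}$)
$\left(\frac{Q{\left(5 \right)} + O{\left(-3,-2 \right)}}{0 + 1}\right)^{4} = \left(\frac{\frac{1}{5} + \left(-3 + 3 \left(-2\right)\right)}{0 + 1}\right)^{4} = \left(\frac{\frac{1}{5} - 9}{1}\right)^{4} = \left(\left(\frac{1}{5} - 9\right) 1\right)^{4} = \left(\left(- \frac{44}{5}\right) 1\right)^{4} = \left(- \frac{44}{5}\right)^{4} = \frac{3748096}{625}$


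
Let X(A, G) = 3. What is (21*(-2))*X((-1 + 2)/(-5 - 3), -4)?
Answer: -126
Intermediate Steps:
(21*(-2))*X((-1 + 2)/(-5 - 3), -4) = (21*(-2))*3 = -42*3 = -126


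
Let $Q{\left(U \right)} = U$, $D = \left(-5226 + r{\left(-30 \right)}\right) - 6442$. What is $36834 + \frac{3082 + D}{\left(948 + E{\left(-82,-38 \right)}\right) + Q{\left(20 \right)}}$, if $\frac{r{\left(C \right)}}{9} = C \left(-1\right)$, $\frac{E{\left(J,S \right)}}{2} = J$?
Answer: $\frac{2467185}{67} \approx 36824.0$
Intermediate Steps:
$E{\left(J,S \right)} = 2 J$
$r{\left(C \right)} = - 9 C$ ($r{\left(C \right)} = 9 C \left(-1\right) = 9 \left(- C\right) = - 9 C$)
$D = -11398$ ($D = \left(-5226 - -270\right) - 6442 = \left(-5226 + 270\right) - 6442 = -4956 - 6442 = -11398$)
$36834 + \frac{3082 + D}{\left(948 + E{\left(-82,-38 \right)}\right) + Q{\left(20 \right)}} = 36834 + \frac{3082 - 11398}{\left(948 + 2 \left(-82\right)\right) + 20} = 36834 - \frac{8316}{\left(948 - 164\right) + 20} = 36834 - \frac{8316}{784 + 20} = 36834 - \frac{8316}{804} = 36834 - \frac{693}{67} = \frac{2467185}{67}$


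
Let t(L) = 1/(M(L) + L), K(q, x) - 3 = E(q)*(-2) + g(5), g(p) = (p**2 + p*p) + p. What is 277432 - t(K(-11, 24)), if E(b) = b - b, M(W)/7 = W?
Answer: 128728447/464 ≈ 2.7743e+5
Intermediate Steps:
M(W) = 7*W
E(b) = 0
g(p) = p + 2*p**2 (g(p) = (p**2 + p**2) + p = 2*p**2 + p = p + 2*p**2)
K(q, x) = 58 (K(q, x) = 3 + (0*(-2) + 5*(1 + 2*5)) = 3 + (0 + 5*(1 + 10)) = 3 + (0 + 5*11) = 3 + (0 + 55) = 3 + 55 = 58)
t(L) = 1/(8*L) (t(L) = 1/(7*L + L) = 1/(8*L))
277432 - t(K(-11, 24)) = 277432 - 1/(8*58) = 277432 - 1*1/464 = 277432 - 1/464 = 128728447/464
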